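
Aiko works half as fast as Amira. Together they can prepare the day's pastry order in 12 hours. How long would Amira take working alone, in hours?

18 hours

Let Amira's rate be r; then Aiko's rate is (1/2)r, so together (1/2 + 1)r = (3/2)r = 1/12.
Thus r = 1/18 per hour.
Amira alone: 18 hours; Aiko alone: 36 hours.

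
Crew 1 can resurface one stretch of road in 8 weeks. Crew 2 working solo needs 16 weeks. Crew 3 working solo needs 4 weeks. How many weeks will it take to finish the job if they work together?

Combined rate: 1/8 + 1/16 + 1/4 = (2 + 1 + 4)/16 = 7/16 per week.
Time = 1 ÷ (7/16) = 16/7 weeks.

16/7 weeks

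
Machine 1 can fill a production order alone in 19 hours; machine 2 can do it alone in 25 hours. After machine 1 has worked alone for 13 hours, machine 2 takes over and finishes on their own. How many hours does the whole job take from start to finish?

397/19 hours

In 13 hours machine 1 does 13/19 of the job, leaving 6/19.
Machine 2 works at 1/25 per hour, so finishing takes 6/19 ÷ 1/25 = 150/19 hours.
Total time = 13 + 150/19 = 397/19 hours.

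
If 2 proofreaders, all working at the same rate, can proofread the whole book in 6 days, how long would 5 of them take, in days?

12/5 days

Total work is 2·6 = 12 proofreader-days.
With 5 proofreaders: 12/5 days.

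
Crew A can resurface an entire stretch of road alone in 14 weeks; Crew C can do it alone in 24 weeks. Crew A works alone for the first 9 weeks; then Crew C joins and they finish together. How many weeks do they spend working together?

60/19 weeks

In 9 weeks Crew A does 9/14 of the job, leaving 5/14.
Crew A and Crew C together work at 19/168 per week, so finishing takes 5/14 ÷ 19/168 = 60/19 weeks.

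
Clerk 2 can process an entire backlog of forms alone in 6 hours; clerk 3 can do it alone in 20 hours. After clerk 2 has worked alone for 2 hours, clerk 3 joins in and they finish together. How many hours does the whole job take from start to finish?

In 2 hours clerk 2 does 2/6 = 1/3 of the job, leaving 2/3.
Clerk 2 and clerk 3 together work at 13/60 per hour, so finishing takes 2/3 ÷ 13/60 = 40/13 hours.
Total time = 2 + 40/13 = 66/13 hours.

66/13 hours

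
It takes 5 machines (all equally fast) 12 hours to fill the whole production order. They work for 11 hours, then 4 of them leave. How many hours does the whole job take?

One machine does 1/60 of the job per hour.
After 11 hours with 5 machines, 11/12 is done (1/12 left).
With 1 machine the rate is 1/60, so the rest takes 1/12 ÷ 1/60 = 5 hours.
Total = 11 + 5 = 16 hours.

16 hours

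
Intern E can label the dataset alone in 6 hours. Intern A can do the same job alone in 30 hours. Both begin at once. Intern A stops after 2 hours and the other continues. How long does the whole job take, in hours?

28/5 hours

In the first 2 hours the combined rate is 1/5, so 2/5 of the job is done, leaving 3/5.
After Intern A leaves the rate is 1/6 per hour; the remaining 3/5 takes 18/5 hours.
Total = 2 + 18/5 = 28/5 hours.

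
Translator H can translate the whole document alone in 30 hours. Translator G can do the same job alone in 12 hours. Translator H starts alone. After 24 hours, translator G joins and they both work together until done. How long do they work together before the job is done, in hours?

In the first 24 hours translator H alone does 24/30 = 4/5 of the job, leaving 1/5.
Once everyone is working, combined rate: 1/30 + 1/12 = (2 + 5)/60 = 7/60 per hour.
Remaining 1/5 at 7/60 per hour takes 12/7 hours.

12/7 hours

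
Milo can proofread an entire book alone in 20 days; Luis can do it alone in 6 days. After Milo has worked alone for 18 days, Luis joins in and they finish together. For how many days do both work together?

6/13 days

In 18 days Milo does 18/20 = 9/10 of the job, leaving 1/10.
Milo and Luis together work at 13/60 per day, so finishing takes 1/10 ÷ 13/60 = 6/13 days.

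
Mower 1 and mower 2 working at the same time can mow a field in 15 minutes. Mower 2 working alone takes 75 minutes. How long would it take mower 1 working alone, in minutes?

75/4 minutes

Combined rate is 1/15 per minute.
Known contribution: 1/75 per minute.
So mower 1's rate is 1/15 − 1/75 = 4/75, meaning 75/4 minutes alone.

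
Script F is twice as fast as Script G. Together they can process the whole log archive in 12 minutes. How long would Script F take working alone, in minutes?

Let Script G's rate be r; then Script F's rate is 2r, so together (2 + 1)r = 3r = 1/12.
Thus r = 1/36 per minute.
Script G alone: 36 minutes; Script F alone: 18 minutes.

18 minutes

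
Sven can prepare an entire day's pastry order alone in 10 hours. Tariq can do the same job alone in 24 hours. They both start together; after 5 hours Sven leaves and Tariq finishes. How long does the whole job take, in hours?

In the first 5 hours the combined rate is 17/120, so 17/24 of the job is done, leaving 7/24.
After Sven leaves the rate is 1/24 per hour; the remaining 7/24 takes 7 hours.
Total = 5 + 7 = 12 hours.

12 hours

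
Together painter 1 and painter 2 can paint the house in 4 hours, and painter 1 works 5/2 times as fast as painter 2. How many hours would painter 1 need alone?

Let painter 2's rate be r; then painter 1's rate is (5/2)r, so together (5/2 + 1)r = (7/2)r = 1/4.
Thus r = 1/14 per hour.
Painter 2 alone: 14 hours; painter 1 alone: 28/5 hours.

28/5 hours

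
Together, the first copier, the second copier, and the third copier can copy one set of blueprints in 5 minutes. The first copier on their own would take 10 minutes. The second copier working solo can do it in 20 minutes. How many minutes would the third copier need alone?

20 minutes

Combined rate is 1/5 per minute.
Known contribution: 1/10 + 1/20 = (2 + 1)/20 = 3/20 per minute.
So the third copier's rate is 1/5 − 3/20 = 1/20, meaning 20 minutes alone.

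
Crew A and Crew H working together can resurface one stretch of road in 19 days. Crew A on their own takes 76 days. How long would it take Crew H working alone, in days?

Combined rate is 1/19 per day.
Known contribution: 1/76 per day.
So Crew H's rate is 1/19 − 1/76 = 3/76, meaning 76/3 days alone.

76/3 days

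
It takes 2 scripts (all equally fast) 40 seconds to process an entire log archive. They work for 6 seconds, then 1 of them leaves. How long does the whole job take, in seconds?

One script does 1/80 of the job per second.
After 6 seconds with 2 scripts, 3/20 is done (17/20 left).
With 1 script the rate is 1/80, so the rest takes 17/20 ÷ 1/80 = 68 seconds.
Total = 6 + 68 = 74 seconds.

74 seconds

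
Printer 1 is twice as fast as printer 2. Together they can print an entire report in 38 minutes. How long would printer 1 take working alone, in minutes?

57 minutes

Let printer 2's rate be r; then printer 1's rate is 2r, so together (2 + 1)r = 3r = 1/38.
Thus r = 1/114 per minute.
Printer 2 alone: 114 minutes; printer 1 alone: 57 minutes.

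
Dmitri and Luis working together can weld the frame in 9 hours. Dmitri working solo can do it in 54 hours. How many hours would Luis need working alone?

54/5 hours

Combined rate is 1/9 per hour.
Known contribution: 1/54 per hour.
So Luis's rate is 1/9 − 1/54 = 5/54, meaning 54/5 hours alone.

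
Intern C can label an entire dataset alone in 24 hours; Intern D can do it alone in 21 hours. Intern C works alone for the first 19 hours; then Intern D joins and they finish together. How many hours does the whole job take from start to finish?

In 19 hours Intern C does 19/24 of the job, leaving 5/24.
Intern C and Intern D together work at 5/56 per hour, so finishing takes 5/24 ÷ 5/56 = 7/3 hours.
Total time = 19 + 7/3 = 64/3 hours.

64/3 hours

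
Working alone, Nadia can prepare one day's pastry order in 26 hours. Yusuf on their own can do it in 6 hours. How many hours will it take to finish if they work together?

Combined rate: 1/26 + 1/6 = (3 + 13)/78 = 16/78 = 8/39 per hour.
Time = 1 ÷ (8/39) = 39/8 hours.

39/8 hours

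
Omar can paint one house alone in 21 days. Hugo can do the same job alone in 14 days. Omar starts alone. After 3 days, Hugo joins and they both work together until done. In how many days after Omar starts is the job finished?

In the first 3 days Omar alone does 3/21 = 1/7 of the job, leaving 6/7.
Once everyone is working, combined rate: 1/21 + 1/14 = (2 + 3)/42 = 5/42 per day.
Remaining 6/7 at 5/42 per day takes 36/5 days.
Total from the start = 3 + 36/5 = 51/5 days.

51/5 days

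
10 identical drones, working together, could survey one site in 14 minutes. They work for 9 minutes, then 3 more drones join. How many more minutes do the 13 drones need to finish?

50/13 minutes

One drone does 1/140 of the job per minute.
After 9 minutes with 10 drones, 9/14 is done (5/14 left).
With 13 drones the rate is 13/140, so the rest takes 5/14 ÷ 13/140 = 50/13 minutes.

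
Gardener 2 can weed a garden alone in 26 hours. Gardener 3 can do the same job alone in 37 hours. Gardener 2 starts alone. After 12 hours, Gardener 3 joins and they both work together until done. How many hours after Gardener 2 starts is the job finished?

In the first 12 hours Gardener 2 alone does 12/26 = 6/13 of the job, leaving 7/13.
Once everyone is working, combined rate: 1/26 + 1/37 = (37 + 26)/962 = 63/962 per hour.
Remaining 7/13 at 63/962 per hour takes 74/9 hours.
Total from the start = 12 + 74/9 = 182/9 hours.

182/9 hours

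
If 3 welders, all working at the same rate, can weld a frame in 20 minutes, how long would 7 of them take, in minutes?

60/7 minutes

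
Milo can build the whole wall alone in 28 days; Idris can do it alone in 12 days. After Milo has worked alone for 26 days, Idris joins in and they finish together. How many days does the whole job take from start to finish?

In 26 days Milo does 26/28 = 13/14 of the job, leaving 1/14.
Milo and Idris together work at 5/42 per day, so finishing takes 1/14 ÷ 5/42 = 3/5 days.
Total time = 26 + 3/5 = 133/5 days.

133/5 days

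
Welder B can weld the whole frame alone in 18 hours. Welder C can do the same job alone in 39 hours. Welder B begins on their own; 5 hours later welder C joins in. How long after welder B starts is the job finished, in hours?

264/19 hours

In the first 5 hours welder B alone does 5/18 of the job, leaving 13/18.
Once everyone is working, combined rate: 1/18 + 1/39 = (13 + 6)/234 = 19/234 per hour.
Remaining 13/18 at 19/234 per hour takes 169/19 hours.
Total from the start = 5 + 169/19 = 264/19 hours.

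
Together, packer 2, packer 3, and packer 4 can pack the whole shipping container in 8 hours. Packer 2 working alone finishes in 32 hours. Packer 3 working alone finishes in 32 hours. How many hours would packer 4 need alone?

16 hours

Combined rate is 1/8 per hour.
Known contribution: 1/32 + 1/32 = (1 + 1)/32 = 2/32 = 1/16 per hour.
So packer 4's rate is 1/8 − 1/16 = 1/16, meaning 16 hours alone.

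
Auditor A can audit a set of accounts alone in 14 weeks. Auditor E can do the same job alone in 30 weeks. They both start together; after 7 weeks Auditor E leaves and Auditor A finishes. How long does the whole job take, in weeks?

In the first 7 weeks the combined rate is 11/105, so 11/15 of the job is done, leaving 4/15.
After Auditor E leaves the rate is 1/14 per week; the remaining 4/15 takes 56/15 weeks.
Total = 7 + 56/15 = 161/15 weeks.

161/15 weeks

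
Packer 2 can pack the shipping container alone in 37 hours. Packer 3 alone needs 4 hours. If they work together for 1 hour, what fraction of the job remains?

Combined rate: 1/37 + 1/4 = (4 + 37)/148 = 41/148 per hour.
In 1 hour they complete 1·41/148 = 41/148 of the job.
So 107/148 remains.

107/148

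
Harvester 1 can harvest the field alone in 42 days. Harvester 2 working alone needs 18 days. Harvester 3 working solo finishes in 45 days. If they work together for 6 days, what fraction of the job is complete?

64/105

Combined rate: 1/42 + 1/18 + 1/45 = (15 + 35 + 14)/630 = 64/630 = 32/315 per day.
In 6 days they complete 6·32/315 = 64/105 of the job.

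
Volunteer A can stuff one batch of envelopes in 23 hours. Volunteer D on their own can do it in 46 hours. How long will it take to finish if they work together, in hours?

46/3 hours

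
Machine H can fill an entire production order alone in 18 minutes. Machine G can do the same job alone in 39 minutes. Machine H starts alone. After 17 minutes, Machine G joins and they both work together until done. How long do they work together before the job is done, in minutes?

13/19 minutes

In the first 17 minutes Machine H alone does 17/18 of the job, leaving 1/18.
Once everyone is working, combined rate: 1/18 + 1/39 = (13 + 6)/234 = 19/234 per minute.
Remaining 1/18 at 19/234 per minute takes 13/19 minutes.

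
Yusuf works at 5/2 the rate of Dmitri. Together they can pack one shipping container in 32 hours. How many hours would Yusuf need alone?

Let Dmitri's rate be r; then Yusuf's rate is (5/2)r, so together (5/2 + 1)r = (7/2)r = 1/32.
Thus r = 1/112 per hour.
Dmitri alone: 112 hours; Yusuf alone: 224/5 hours.

224/5 hours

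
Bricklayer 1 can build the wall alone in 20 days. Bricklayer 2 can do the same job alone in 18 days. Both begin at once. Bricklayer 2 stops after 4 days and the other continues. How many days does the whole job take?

In the first 4 days the combined rate is 19/180, so 19/45 of the job is done, leaving 26/45.
After bricklayer 2 leaves the rate is 1/20 per day; the remaining 26/45 takes 104/9 days.
Total = 4 + 104/9 = 140/9 days.

140/9 days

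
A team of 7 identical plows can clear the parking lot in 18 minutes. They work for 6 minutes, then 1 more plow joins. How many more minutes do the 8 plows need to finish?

21/2 minutes

One plow does 1/126 of the job per minute.
After 6 minutes with 7 plows, 1/3 is done (2/3 left).
With 8 plows the rate is 8/126 = 4/63, so the rest takes 2/3 ÷ 4/63 = 21/2 minutes.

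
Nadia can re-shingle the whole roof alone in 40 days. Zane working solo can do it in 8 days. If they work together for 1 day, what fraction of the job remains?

Combined rate: 1/40 + 1/8 = (1 + 5)/40 = 6/40 = 3/20 per day.
In 1 day they complete 1·3/20 = 3/20 of the job.
So 17/20 remains.

17/20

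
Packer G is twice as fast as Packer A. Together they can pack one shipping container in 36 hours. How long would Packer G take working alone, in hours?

54 hours

Let Packer A's rate be r; then Packer G's rate is 2r, so together (2 + 1)r = 3r = 1/36.
Thus r = 1/108 per hour.
Packer A alone: 108 hours; Packer G alone: 54 hours.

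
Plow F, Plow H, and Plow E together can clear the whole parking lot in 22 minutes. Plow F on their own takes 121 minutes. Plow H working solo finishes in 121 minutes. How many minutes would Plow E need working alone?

Combined rate is 1/22 per minute.
Known contribution: 1/121 + 1/121 = (1 + 1)/121 = 2/121 per minute.
So Plow E's rate is 1/22 − 2/121 = 7/242, meaning 242/7 minutes alone.

242/7 minutes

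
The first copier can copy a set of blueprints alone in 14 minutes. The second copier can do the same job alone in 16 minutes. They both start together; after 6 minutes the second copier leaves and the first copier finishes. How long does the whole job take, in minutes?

35/4 minutes

In the first 6 minutes the combined rate is 15/112, so 45/56 of the job is done, leaving 11/56.
After the second copier leaves the rate is 1/14 per minute; the remaining 11/56 takes 11/4 minutes.
Total = 6 + 11/4 = 35/4 minutes.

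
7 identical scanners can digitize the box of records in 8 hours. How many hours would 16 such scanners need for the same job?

7/2 hours

Total work is 7·8 = 56 scanner-hours.
With 16 scanners: 56/16 = 7/2 hours.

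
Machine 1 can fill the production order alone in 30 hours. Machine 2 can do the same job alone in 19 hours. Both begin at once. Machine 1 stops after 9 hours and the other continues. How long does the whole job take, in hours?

In the first 9 hours the combined rate is 49/570, so 147/190 of the job is done, leaving 43/190.
After Machine 1 leaves the rate is 1/19 per hour; the remaining 43/190 takes 43/10 hours.
Total = 9 + 43/10 = 133/10 hours.

133/10 hours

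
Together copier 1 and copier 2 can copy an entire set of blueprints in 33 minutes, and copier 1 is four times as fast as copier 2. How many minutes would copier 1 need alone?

Let copier 2's rate be r; then copier 1's rate is 4r, so together (4 + 1)r = 5r = 1/33.
Thus r = 1/165 per minute.
Copier 2 alone: 165 minutes; copier 1 alone: 165/4 minutes.

165/4 minutes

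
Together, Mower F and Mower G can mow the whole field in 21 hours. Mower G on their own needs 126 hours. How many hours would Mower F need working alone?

Combined rate is 1/21 per hour.
Known contribution: 1/126 per hour.
So Mower F's rate is 1/21 − 1/126 = 5/126, meaning 126/5 hours alone.

126/5 hours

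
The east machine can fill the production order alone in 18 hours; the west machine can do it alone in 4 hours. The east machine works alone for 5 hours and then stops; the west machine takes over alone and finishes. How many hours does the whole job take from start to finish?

In 5 hours the east machine does 5/18 of the job, leaving 13/18.
The west machine works at 1/4 per hour, so finishing takes 13/18 ÷ 1/4 = 26/9 hours.
Total time = 5 + 26/9 = 71/9 hours.

71/9 hours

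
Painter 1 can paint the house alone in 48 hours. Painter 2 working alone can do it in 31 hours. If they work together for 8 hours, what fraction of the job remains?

Combined rate: 1/48 + 1/31 = (31 + 48)/1488 = 79/1488 per hour.
In 8 hours they complete 8·79/1488 = 79/186 of the job.
So 107/186 remains.

107/186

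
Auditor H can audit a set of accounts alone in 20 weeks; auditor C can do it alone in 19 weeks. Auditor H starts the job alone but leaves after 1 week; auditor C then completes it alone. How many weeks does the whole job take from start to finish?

381/20 weeks

In 1 week auditor H does 1/20 of the job, leaving 19/20.
Auditor C works at 1/19 per week, so finishing takes 19/20 ÷ 1/19 = 361/20 weeks.
Total time = 1 + 361/20 = 381/20 weeks.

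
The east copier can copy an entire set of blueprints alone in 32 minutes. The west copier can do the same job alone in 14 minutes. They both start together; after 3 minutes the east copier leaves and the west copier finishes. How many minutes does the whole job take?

In the first 3 minutes the combined rate is 23/224, so 69/224 of the job is done, leaving 155/224.
After the east copier leaves the rate is 1/14 per minute; the remaining 155/224 takes 155/16 minutes.
Total = 3 + 155/16 = 203/16 minutes.

203/16 minutes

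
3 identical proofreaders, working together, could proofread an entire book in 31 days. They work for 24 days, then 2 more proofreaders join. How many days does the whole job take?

One proofreader does 1/93 of the job per day.
After 24 days with 3 proofreaders, 24/31 is done (7/31 left).
With 5 proofreaders the rate is 5/93, so the rest takes 7/31 ÷ 5/93 = 21/5 days.
Total = 24 + 21/5 = 141/5 days.

141/5 days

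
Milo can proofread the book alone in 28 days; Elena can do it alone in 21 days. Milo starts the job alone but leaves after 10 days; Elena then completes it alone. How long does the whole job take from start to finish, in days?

47/2 days

In 10 days Milo does 10/28 = 5/14 of the job, leaving 9/14.
Elena works at 1/21 per day, so finishing takes 9/14 ÷ 1/21 = 27/2 days.
Total time = 10 + 27/2 = 47/2 days.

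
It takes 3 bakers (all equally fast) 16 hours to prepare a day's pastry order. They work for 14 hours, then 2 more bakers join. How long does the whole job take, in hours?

One baker does 1/48 of the job per hour.
After 14 hours with 3 bakers, 7/8 is done (1/8 left).
With 5 bakers the rate is 5/48, so the rest takes 1/8 ÷ 5/48 = 6/5 hours.
Total = 14 + 6/5 = 76/5 hours.

76/5 hours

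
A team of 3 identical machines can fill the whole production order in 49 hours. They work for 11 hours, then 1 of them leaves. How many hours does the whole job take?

One machine does 1/147 of the job per hour.
After 11 hours with 3 machines, 11/49 is done (38/49 left).
With 2 machines the rate is 2/147, so the rest takes 38/49 ÷ 2/147 = 57 hours.
Total = 11 + 57 = 68 hours.

68 hours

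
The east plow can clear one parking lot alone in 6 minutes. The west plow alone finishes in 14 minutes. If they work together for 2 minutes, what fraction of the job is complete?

10/21

Combined rate: 1/6 + 1/14 = (7 + 3)/42 = 10/42 = 5/21 per minute.
In 2 minutes they complete 2·5/21 = 10/21 of the job.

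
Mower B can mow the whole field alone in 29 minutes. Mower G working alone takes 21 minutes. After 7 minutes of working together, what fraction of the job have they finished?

50/87

Combined rate: 1/29 + 1/21 = (21 + 29)/609 = 50/609 per minute.
In 7 minutes they complete 7·50/609 = 50/87 of the job.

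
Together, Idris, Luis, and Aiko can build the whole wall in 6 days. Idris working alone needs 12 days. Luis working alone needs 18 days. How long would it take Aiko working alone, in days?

Combined rate is 1/6 per day.
Known contribution: 1/12 + 1/18 = (3 + 2)/36 = 5/36 per day.
So Aiko's rate is 1/6 − 5/36 = 1/36, meaning 36 days alone.

36 days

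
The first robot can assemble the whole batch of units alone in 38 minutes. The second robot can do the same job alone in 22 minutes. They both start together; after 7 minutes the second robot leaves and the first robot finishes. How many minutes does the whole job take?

285/11 minutes

In the first 7 minutes the combined rate is 15/209, so 105/209 of the job is done, leaving 104/209.
After the second robot leaves the rate is 1/38 per minute; the remaining 104/209 takes 208/11 minutes.
Total = 7 + 208/11 = 285/11 minutes.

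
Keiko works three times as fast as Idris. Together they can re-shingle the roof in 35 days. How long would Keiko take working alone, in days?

140/3 days

Let Idris's rate be r; then Keiko's rate is 3r, so together (3 + 1)r = 4r = 1/35.
Thus r = 1/140 per day.
Idris alone: 140 days; Keiko alone: 140/3 days.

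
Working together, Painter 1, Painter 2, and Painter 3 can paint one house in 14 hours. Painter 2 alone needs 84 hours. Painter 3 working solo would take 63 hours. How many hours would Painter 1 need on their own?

Combined rate is 1/14 per hour.
Known contribution: 1/84 + 1/63 = (3 + 4)/252 = 7/252 = 1/36 per hour.
So Painter 1's rate is 1/14 − 1/36 = 11/252, meaning 252/11 hours alone.

252/11 hours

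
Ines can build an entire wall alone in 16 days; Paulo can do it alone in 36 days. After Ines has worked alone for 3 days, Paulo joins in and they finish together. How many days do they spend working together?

In 3 days Ines does 3/16 of the job, leaving 13/16.
Ines and Paulo together work at 13/144 per day, so finishing takes 13/16 ÷ 13/144 = 9 days.

9 days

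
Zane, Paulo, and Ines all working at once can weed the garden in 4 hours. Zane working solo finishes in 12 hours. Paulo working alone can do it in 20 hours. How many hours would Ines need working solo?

Combined rate is 1/4 per hour.
Known contribution: 1/12 + 1/20 = (5 + 3)/60 = 8/60 = 2/15 per hour.
So Ines's rate is 1/4 − 2/15 = 7/60, meaning 60/7 hours alone.

60/7 hours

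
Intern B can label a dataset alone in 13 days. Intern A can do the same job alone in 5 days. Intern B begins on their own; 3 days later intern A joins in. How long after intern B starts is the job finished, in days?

52/9 days

In the first 3 days intern B alone does 3/13 of the job, leaving 10/13.
Once everyone is working, combined rate: 1/13 + 1/5 = (5 + 13)/65 = 18/65 per day.
Remaining 10/13 at 18/65 per day takes 25/9 days.
Total from the start = 3 + 25/9 = 52/9 days.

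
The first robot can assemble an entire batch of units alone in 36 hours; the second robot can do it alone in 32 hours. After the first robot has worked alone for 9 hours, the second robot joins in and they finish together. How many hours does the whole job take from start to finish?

369/17 hours

In 9 hours the first robot does 9/36 = 1/4 of the job, leaving 3/4.
The first robot and the second robot together work at 17/288 per hour, so finishing takes 3/4 ÷ 17/288 = 216/17 hours.
Total time = 9 + 216/17 = 369/17 hours.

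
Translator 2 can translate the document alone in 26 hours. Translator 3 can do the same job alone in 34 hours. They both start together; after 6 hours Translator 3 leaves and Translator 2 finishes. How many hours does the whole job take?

364/17 hours

In the first 6 hours the combined rate is 15/221, so 90/221 of the job is done, leaving 131/221.
After Translator 3 leaves the rate is 1/26 per hour; the remaining 131/221 takes 262/17 hours.
Total = 6 + 262/17 = 364/17 hours.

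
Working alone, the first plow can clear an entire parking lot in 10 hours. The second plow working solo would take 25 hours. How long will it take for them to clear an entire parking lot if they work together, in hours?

50/7 hours

With two workers the combined time is the product over the sum: 10·25/(10+25) = 250/35 = 50/7 hours.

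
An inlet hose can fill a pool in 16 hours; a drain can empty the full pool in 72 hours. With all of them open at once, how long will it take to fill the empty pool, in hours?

Net rate = 1/16 − 1/72 = (9 − 2)/144 = 7/144 per hour.
Filling time = 1 ÷ (7/144) = 144/7 hours.

144/7 hours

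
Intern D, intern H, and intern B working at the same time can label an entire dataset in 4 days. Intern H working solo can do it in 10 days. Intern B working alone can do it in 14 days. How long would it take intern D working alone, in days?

140/11 days

Combined rate is 1/4 per day.
Known contribution: 1/10 + 1/14 = (7 + 5)/70 = 12/70 = 6/35 per day.
So intern D's rate is 1/4 − 6/35 = 11/140, meaning 140/11 days alone.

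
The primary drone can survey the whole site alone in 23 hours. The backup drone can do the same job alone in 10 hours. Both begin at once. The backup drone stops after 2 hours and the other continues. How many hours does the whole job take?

In the first 2 hours the combined rate is 33/230, so 33/115 of the job is done, leaving 82/115.
After the backup drone leaves the rate is 1/23 per hour; the remaining 82/115 takes 82/5 hours.
Total = 2 + 82/5 = 92/5 hours.

92/5 hours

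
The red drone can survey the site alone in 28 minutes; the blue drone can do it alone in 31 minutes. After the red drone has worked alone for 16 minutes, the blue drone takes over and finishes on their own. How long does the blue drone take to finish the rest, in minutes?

93/7 minutes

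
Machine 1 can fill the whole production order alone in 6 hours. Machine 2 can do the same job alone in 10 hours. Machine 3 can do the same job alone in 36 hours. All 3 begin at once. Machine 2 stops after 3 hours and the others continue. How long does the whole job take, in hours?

18/5 hours

In the first 3 hours the combined rate is 53/180, so 53/60 of the job is done, leaving 7/60.
After machine 2 leaves the rate is 7/36 per hour; the remaining 7/60 takes 3/5 hours.
Total = 3 + 3/5 = 18/5 hours.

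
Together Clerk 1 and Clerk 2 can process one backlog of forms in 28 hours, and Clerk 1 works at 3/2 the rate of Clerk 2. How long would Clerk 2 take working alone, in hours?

Let Clerk 2's rate be r; then Clerk 1's rate is (3/2)r, so together (3/2 + 1)r = (5/2)r = 1/28.
Thus r = 1/70 per hour.
Clerk 2 alone: 70 hours; Clerk 1 alone: 140/3 hours.

70 hours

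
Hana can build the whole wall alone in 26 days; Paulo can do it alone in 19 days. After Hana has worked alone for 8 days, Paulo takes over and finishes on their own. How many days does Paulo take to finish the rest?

In 8 days Hana does 8/26 = 4/13 of the job, leaving 9/13.
Paulo works at 1/19 per day, so finishing takes 9/13 ÷ 1/19 = 171/13 days.

171/13 days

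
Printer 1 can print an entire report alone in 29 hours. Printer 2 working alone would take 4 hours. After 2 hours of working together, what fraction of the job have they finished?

Combined rate: 1/29 + 1/4 = (4 + 29)/116 = 33/116 per hour.
In 2 hours they complete 2·33/116 = 33/58 of the job.

33/58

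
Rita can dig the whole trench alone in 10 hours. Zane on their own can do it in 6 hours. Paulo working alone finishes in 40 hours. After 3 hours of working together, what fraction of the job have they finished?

Combined rate: 1/10 + 1/6 + 1/40 = (12 + 20 + 3)/120 = 35/120 = 7/24 per hour.
In 3 hours they complete 3·7/24 = 7/8 of the job.

7/8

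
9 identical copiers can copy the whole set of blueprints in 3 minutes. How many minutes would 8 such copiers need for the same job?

Total work is 9·3 = 27 copier-minutes.
With 8 copiers: 27/8 minutes.

27/8 minutes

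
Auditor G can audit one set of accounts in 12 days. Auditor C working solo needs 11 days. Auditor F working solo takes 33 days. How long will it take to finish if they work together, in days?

44/9 days

Combined rate: 1/12 + 1/11 + 1/33 = (11 + 12 + 4)/132 = 27/132 = 9/44 per day.
Time = 1 ÷ (9/44) = 44/9 days.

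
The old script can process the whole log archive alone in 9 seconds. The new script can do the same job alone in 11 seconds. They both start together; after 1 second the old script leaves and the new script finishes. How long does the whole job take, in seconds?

In the first 1 second the combined rate is 20/99, so 20/99 of the job is done, leaving 79/99.
After the old script leaves the rate is 1/11 per second; the remaining 79/99 takes 79/9 seconds.
Total = 1 + 79/9 = 88/9 seconds.

88/9 seconds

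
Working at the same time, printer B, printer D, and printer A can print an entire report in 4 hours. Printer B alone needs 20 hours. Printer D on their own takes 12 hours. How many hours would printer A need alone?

Combined rate is 1/4 per hour.
Known contribution: 1/20 + 1/12 = (3 + 5)/60 = 8/60 = 2/15 per hour.
So printer A's rate is 1/4 − 2/15 = 7/60, meaning 60/7 hours alone.

60/7 hours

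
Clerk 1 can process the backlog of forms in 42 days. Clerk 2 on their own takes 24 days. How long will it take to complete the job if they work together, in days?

168/11 days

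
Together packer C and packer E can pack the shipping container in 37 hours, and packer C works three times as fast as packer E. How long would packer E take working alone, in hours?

148 hours

Let packer E's rate be r; then packer C's rate is 3r, so together (3 + 1)r = 4r = 1/37.
Thus r = 1/148 per hour.
Packer E alone: 148 hours; packer C alone: 148/3 hours.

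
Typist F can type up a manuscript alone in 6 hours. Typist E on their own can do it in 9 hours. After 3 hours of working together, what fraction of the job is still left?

1/6

Combined rate: 1/6 + 1/9 = (3 + 2)/18 = 5/18 per hour.
In 3 hours they complete 3·5/18 = 5/6 of the job.
So 1/6 remains.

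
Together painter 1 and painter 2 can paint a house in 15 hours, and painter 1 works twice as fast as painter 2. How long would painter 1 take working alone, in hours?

45/2 hours

Let painter 2's rate be r; then painter 1's rate is 2r, so together (2 + 1)r = 3r = 1/15.
Thus r = 1/45 per hour.
Painter 2 alone: 45 hours; painter 1 alone: 45/2 hours.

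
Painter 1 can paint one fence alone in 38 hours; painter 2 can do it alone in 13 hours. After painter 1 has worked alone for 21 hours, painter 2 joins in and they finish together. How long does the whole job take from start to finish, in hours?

76/3 hours

In 21 hours painter 1 does 21/38 of the job, leaving 17/38.
Painter 1 and painter 2 together work at 51/494 per hour, so finishing takes 17/38 ÷ 51/494 = 13/3 hours.
Total time = 21 + 13/3 = 76/3 hours.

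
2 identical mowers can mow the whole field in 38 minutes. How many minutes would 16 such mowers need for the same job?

Total work is 2·38 = 76 mower-minutes.
With 16 mowers: 76/16 = 19/4 minutes.

19/4 minutes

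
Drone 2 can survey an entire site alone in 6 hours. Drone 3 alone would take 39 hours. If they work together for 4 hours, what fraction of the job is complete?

Combined rate: 1/6 + 1/39 = (13 + 2)/78 = 15/78 = 5/26 per hour.
In 4 hours they complete 4·5/26 = 10/13 of the job.

10/13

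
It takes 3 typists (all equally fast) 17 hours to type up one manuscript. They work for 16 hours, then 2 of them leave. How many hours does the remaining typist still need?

3 hours

One typist does 1/51 of the job per hour.
After 16 hours with 3 typists, 16/17 is done (1/17 left).
With 1 typist the rate is 1/51, so the rest takes 1/17 ÷ 1/51 = 3 hours.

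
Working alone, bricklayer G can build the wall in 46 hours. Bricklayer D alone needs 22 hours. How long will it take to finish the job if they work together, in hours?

253/17 hours

With two workers the combined time is the product over the sum: 46·22/(46+22) = 1012/68 = 253/17 hours.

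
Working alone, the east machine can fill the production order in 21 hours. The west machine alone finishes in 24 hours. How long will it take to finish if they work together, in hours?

Combined rate: 1/21 + 1/24 = (8 + 7)/168 = 15/168 = 5/56 per hour.
Time = 1 ÷ (5/56) = 56/5 hours.

56/5 hours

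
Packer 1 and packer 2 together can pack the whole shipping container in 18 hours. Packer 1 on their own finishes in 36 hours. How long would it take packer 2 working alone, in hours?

Combined rate is 1/18 per hour.
Known contribution: 1/36 per hour.
So packer 2's rate is 1/18 − 1/36 = 1/36, meaning 36 hours alone.

36 hours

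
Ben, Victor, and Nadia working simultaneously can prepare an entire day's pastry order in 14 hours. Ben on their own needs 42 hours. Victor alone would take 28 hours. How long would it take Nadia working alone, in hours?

Combined rate is 1/14 per hour.
Known contribution: 1/42 + 1/28 = (2 + 3)/84 = 5/84 per hour.
So Nadia's rate is 1/14 − 5/84 = 1/84, meaning 84 hours alone.

84 hours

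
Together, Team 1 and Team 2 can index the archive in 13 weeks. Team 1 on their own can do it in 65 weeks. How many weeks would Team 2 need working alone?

65/4 weeks

Combined rate is 1/13 per week.
Known contribution: 1/65 per week.
So Team 2's rate is 1/13 − 1/65 = 4/65, meaning 65/4 weeks alone.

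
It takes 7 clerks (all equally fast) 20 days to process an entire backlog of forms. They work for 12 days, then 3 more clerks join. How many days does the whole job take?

One clerk does 1/140 of the job per day.
After 12 days with 7 clerks, 3/5 is done (2/5 left).
With 10 clerks the rate is 10/140 = 1/14, so the rest takes 2/5 ÷ 1/14 = 28/5 days.
Total = 12 + 28/5 = 88/5 days.

88/5 days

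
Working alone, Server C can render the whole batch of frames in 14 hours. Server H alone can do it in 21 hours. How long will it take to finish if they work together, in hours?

42/5 hours

With two workers the combined time is the product over the sum: 14·21/(14+21) = 294/35 = 42/5 hours.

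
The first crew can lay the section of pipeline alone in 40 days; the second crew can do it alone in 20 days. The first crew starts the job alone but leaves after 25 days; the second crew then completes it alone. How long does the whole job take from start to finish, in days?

65/2 days

In 25 days the first crew does 25/40 = 5/8 of the job, leaving 3/8.
The second crew works at 1/20 per day, so finishing takes 3/8 ÷ 1/20 = 15/2 days.
Total time = 25 + 15/2 = 65/2 days.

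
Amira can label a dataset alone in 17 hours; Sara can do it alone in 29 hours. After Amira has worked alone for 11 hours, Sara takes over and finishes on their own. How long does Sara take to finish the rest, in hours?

174/17 hours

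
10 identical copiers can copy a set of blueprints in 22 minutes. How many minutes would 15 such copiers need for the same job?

Total work is 10·22 = 220 copier-minutes.
With 15 copiers: 220/15 = 44/3 minutes.

44/3 minutes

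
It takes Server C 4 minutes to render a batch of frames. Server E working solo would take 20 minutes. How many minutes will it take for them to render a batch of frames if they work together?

Combined rate: 1/4 + 1/20 = (5 + 1)/20 = 6/20 = 3/10 per minute.
Time = 1 ÷ (3/10) = 10/3 minutes.

10/3 minutes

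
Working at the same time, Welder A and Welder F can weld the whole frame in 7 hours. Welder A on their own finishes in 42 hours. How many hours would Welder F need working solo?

42/5 hours

Combined rate is 1/7 per hour.
Known contribution: 1/42 per hour.
So Welder F's rate is 1/7 − 1/42 = 5/42, meaning 42/5 hours alone.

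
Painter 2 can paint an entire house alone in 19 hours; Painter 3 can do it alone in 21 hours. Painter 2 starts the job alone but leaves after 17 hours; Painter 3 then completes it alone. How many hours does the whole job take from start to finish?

In 17 hours Painter 2 does 17/19 of the job, leaving 2/19.
Painter 3 works at 1/21 per hour, so finishing takes 2/19 ÷ 1/21 = 42/19 hours.
Total time = 17 + 42/19 = 365/19 hours.

365/19 hours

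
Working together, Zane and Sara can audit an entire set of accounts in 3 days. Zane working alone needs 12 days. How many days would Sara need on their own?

4 days

Combined rate is 1/3 per day.
Known contribution: 1/12 per day.
So Sara's rate is 1/3 − 1/12 = 1/4, meaning 4 days alone.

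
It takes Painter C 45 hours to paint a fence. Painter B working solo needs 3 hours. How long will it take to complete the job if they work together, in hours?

45/16 hours

Combined rate: 1/45 + 1/3 = (1 + 15)/45 = 16/45 per hour.
Time = 1 ÷ (16/45) = 45/16 hours.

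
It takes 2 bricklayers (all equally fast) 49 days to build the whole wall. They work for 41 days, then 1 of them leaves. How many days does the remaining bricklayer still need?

16 days

One bricklayer does 1/98 of the job per day.
After 41 days with 2 bricklayers, 41/49 is done (8/49 left).
With 1 bricklayer the rate is 1/98, so the rest takes 8/49 ÷ 1/98 = 16 days.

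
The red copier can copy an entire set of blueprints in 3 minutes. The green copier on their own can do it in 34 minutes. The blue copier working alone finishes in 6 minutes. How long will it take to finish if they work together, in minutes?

Combined rate: 1/3 + 1/34 + 1/6 = (34 + 3 + 17)/102 = 54/102 = 9/17 per minute.
Time = 1 ÷ (9/17) = 17/9 minutes.

17/9 minutes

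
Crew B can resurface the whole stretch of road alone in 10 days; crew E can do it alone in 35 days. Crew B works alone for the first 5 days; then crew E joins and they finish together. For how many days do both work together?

35/9 days

In 5 days crew B does 5/10 = 1/2 of the job, leaving 1/2.
Crew B and crew E together work at 9/70 per day, so finishing takes 1/2 ÷ 9/70 = 35/9 days.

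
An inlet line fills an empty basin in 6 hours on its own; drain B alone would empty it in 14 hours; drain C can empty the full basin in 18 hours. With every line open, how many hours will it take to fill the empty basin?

Net rate = 1/6 − 1/14 − 1/18 = (21 − 9 − 7)/126 = 5/126 per hour.
Filling time = 1 ÷ (5/126) = 126/5 hours.

126/5 hours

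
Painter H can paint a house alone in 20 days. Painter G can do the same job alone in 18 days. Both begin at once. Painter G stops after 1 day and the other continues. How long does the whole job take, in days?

170/9 days

In the first 1 day the combined rate is 19/180, so 19/180 of the job is done, leaving 161/180.
After Painter G leaves the rate is 1/20 per day; the remaining 161/180 takes 161/9 days.
Total = 1 + 161/9 = 170/9 days.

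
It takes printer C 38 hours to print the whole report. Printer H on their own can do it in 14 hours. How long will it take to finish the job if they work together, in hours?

133/13 hours

Combined rate: 1/38 + 1/14 = (7 + 19)/266 = 26/266 = 13/133 per hour.
Time = 1 ÷ (13/133) = 133/13 hours.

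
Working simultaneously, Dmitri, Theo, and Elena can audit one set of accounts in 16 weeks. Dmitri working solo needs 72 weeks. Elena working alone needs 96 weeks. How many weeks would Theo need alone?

Combined rate is 1/16 per week.
Known contribution: 1/72 + 1/96 = (4 + 3)/288 = 7/288 per week.
So Theo's rate is 1/16 − 7/288 = 11/288, meaning 288/11 weeks alone.

288/11 weeks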